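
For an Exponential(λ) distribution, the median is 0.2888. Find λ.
λ = 2.4001

For X ~ Exponential(λ), the CDF is F(x) = 1 - e^(-λx).
The median m satisfies F(m) = 0.5:
1 - e^(-λm) = 0.5
e^(-λm) = 0.5
λm = ln(2)
m = ln(2) / λ

Given m = 0.2888:
λ = ln(2) / 0.2888 = 0.693147 / 0.2888 = 2.4001

Verification: ln(2) / 2.4001 = 0.2888 ✓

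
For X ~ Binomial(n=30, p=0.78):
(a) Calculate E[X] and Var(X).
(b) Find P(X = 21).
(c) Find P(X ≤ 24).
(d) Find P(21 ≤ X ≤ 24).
(a) E[X] = 23.4000, Var(X) = 5.1480
(b) P(X = 21) = 0.093615
(c) P(X ≤ 24) = 0.673917
(d) P(21 ≤ X ≤ 24) = 0.569991

We have X ~ Binomial(n=30, p=0.78).

(a) Moments:
E[X] = 23.4000
Var(X) = 5.1480
σ = √Var(X) = 2.2689

(b) Point probability using PMF:
P(X = 21) = 0.093615

(c) Cumulative probability using CDF:
P(X ≤ 24) = F(24) = 0.673917

(d) Range probability:
P(21 ≤ X ≤ 24) = P(X ≤ 24) - P(X ≤ 20)
                   = F(24) - F(20)
                   = 0.673917 - 0.103926
                   = 0.569991

This means approximately 57.0% of outcomes fall in the interval [21, 24].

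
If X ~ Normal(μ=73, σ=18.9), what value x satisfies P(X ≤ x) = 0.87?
94.2888

We have X ~ Normal(μ=73, σ=18.9).

We want to find x such that P(X ≤ x) = 0.87.

This is the 87th percentile, which means 87% of values fall below this point.

Using the inverse CDF (quantile function):
x = F⁻¹(0.87) = 94.2888

Verification: P(X ≤ 94.2888) = 0.87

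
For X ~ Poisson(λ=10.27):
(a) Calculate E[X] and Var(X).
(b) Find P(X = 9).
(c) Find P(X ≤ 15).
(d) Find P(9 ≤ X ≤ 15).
(a) E[X] = 10.2700, Var(X) = 10.2700
(b) P(X = 9) = 0.121385
(c) P(X ≤ 15) = 0.941242
(d) P(9 ≤ X ≤ 15) = 0.637990

We have X ~ Poisson(λ=10.27).

(a) Moments:
E[X] = 10.2700
Var(X) = 10.2700
σ = √Var(X) = 3.2047

(b) Point probability using PMF:
P(X = 9) = 0.121385

(c) Cumulative probability using CDF:
P(X ≤ 15) = F(15) = 0.941242

(d) Range probability:
P(9 ≤ X ≤ 15) = P(X ≤ 15) - P(X ≤ 8)
                   = F(15) - F(8)
                   = 0.941242 - 0.303252
                   = 0.637990

This means approximately 63.8% of outcomes fall in the interval [9, 15].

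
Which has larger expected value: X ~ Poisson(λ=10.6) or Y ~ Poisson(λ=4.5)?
X has larger mean (10.6000 > 4.5000)

Compute the expected value for each distribution:

X ~ Poisson(λ=10.6):
E[X] = 10.6000

Y ~ Poisson(λ=4.5):
E[Y] = 4.5000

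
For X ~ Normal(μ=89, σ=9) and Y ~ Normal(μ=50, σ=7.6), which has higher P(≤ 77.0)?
Y has higher probability (P(Y ≤ 77.0) = 0.9998 > P(X ≤ 77.0) = 0.0912)

Compute P(≤ 77.0) for each distribution:

X ~ Normal(μ=89, σ=9):
P(X ≤ 77.0) = 0.0912

Y ~ Normal(μ=50, σ=7.6):
P(Y ≤ 77.0) = 0.9998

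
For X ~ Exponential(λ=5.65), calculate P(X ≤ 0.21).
0.694712

We have X ~ Exponential(λ=5.65).

The CDF gives us P(X ≤ k).

Using the CDF:
P(X ≤ 0.21) = 0.694712

This means there's approximately a 69.5% chance that X is at most 0.21.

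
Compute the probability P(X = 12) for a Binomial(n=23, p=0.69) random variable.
0.040010

We have X ~ Binomial(n=23, p=0.69).

For a Binomial distribution, the PMF gives us the probability of each outcome.

Using the PMF formula:
P(X = 12) = 0.040010

Rounded to 4 decimal places: 0.0400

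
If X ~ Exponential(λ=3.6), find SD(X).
0.2778

We have X ~ Exponential(λ=3.6).

For an Exponential distribution with λ=3.6:
σ = √Var(X) = 0.2778

The standard deviation is the square root of the variance.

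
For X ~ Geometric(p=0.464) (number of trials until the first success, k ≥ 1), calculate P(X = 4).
0.071452

We have X ~ Geometric(p=0.464) (number of trials until the first success, k ≥ 1).

For a Geometric distribution, the PMF gives us the probability of each outcome.

Using the PMF formula:
P(X = 4) = 0.071452

Rounded to 4 decimal places: 0.0715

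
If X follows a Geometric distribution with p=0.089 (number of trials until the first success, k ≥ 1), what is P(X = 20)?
0.015144

We have X ~ Geometric(p=0.089) (number of trials until the first success, k ≥ 1).

For a Geometric distribution, the PMF gives us the probability of each outcome.

Using the PMF formula:
P(X = 20) = 0.015144

Rounded to 4 decimal places: 0.0151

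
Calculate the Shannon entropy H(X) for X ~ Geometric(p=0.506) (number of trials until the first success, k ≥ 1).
1.3697 nats

We have X ~ Geometric(p=0.506) (number of trials until the first success, k ≥ 1).

The Shannon entropy measures the uncertainty or information content of the distribution.

For a Geometric distribution with p=0.506 (number of trials until the first success, k ≥ 1):
H(X) = 1.3697 nats

(In bits, this would be 1.9761 bits.)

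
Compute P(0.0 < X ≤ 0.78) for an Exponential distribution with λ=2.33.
0.837552

We have X ~ Exponential(λ=2.33).

To find P(0.0 < X ≤ 0.78), we use:
P(0.0 < X ≤ 0.78) = P(X ≤ 0.78) - P(X ≤ 0.0)
                 = F(0.78) - F(0.0)
                 = 0.837552 - 0.000000
                 = 0.837552

So there's approximately a 83.8% chance that X falls in this range.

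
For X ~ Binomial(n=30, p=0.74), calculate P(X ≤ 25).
0.921328

We have X ~ Binomial(n=30, p=0.74).

The CDF gives us P(X ≤ k).

Using the CDF:
P(X ≤ 25) = 0.921328

This means there's approximately a 92.1% chance that X is at most 25.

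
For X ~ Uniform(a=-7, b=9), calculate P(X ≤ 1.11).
0.506875

We have X ~ Uniform(a=-7, b=9).

The CDF gives us P(X ≤ k).

Using the CDF:
P(X ≤ 1.11) = 0.506875

This means there's approximately a 50.7% chance that X is at most 1.11.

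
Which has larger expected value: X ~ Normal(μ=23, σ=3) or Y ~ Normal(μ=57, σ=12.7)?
Y has larger mean (57.0000 > 23.0000)

Compute the expected value for each distribution:

X ~ Normal(μ=23, σ=3):
E[X] = 23.0000

Y ~ Normal(μ=57, σ=12.7):
E[Y] = 57.0000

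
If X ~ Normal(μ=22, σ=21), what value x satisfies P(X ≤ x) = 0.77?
37.5158

We have X ~ Normal(μ=22, σ=21).

We want to find x such that P(X ≤ x) = 0.77.

This is the 77th percentile, which means 77% of values fall below this point.

Using the inverse CDF (quantile function):
x = F⁻¹(0.77) = 37.5158

Verification: P(X ≤ 37.5158) = 0.77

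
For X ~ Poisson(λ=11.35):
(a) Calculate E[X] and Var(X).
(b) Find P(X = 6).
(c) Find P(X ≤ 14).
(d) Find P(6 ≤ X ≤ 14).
(a) E[X] = 11.3500, Var(X) = 11.3500
(b) P(X = 6) = 0.034946
(c) P(X ≤ 14) = 0.827389
(d) P(6 ≤ X ≤ 14) = 0.797006

We have X ~ Poisson(λ=11.35).

(a) Moments:
E[X] = 11.3500
Var(X) = 11.3500
σ = √Var(X) = 3.3690

(b) Point probability using PMF:
P(X = 6) = 0.034946

(c) Cumulative probability using CDF:
P(X ≤ 14) = F(14) = 0.827389

(d) Range probability:
P(6 ≤ X ≤ 14) = P(X ≤ 14) - P(X ≤ 5)
                   = F(14) - F(5)
                   = 0.827389 - 0.030384
                   = 0.797006

This means approximately 79.7% of outcomes fall in the interval [6, 14].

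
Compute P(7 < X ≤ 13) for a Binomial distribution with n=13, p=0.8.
0.969965

We have X ~ Binomial(n=13, p=0.8).

To find P(7 < X ≤ 13), we use:
P(7 < X ≤ 13) = P(X ≤ 13) - P(X ≤ 7)
                 = F(13) - F(7)
                 = 1.000000 - 0.030035
                 = 0.969965

So there's approximately a 97.0% chance that X falls in this range.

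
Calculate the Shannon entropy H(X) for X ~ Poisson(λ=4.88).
2.1917 nats

We have X ~ Poisson(λ=4.88).

The Shannon entropy measures the uncertainty or information content of the distribution.

For a Poisson distribution with λ=4.88:
H(X) = 2.1917 nats

(In bits, this would be 3.1619 bits.)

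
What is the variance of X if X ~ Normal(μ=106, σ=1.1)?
1.2100

We have X ~ Normal(μ=106, σ=1.1).

For a Normal distribution with μ=106, σ=1.1:
Var(X) = 1.2100

The variance measures the spread of the distribution around the mean.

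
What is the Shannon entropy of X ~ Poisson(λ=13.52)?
2.7146 nats

We have X ~ Poisson(λ=13.52).

The Shannon entropy measures the uncertainty or information content of the distribution.

For a Poisson distribution with λ=13.52:
H(X) = 2.7146 nats

(In bits, this would be 3.9163 bits.)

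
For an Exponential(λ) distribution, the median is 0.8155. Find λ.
λ = 0.8500

For X ~ Exponential(λ), the CDF is F(x) = 1 - e^(-λx).
The median m satisfies F(m) = 0.5:
1 - e^(-λm) = 0.5
e^(-λm) = 0.5
λm = ln(2)
m = ln(2) / λ

Given m = 0.8155:
λ = ln(2) / 0.8155 = 0.693147 / 0.8155 = 0.8500

Verification: ln(2) / 0.8500 = 0.8155 ✓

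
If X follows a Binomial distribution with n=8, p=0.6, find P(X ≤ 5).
0.684605

We have X ~ Binomial(n=8, p=0.6).

The CDF gives us P(X ≤ k).

Using the CDF:
P(X ≤ 5) = 0.684605

This means there's approximately a 68.5% chance that X is at most 5.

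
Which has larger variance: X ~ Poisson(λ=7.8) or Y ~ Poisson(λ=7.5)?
X has larger variance (7.8000 > 7.5000)

Compute the variance for each distribution:

X ~ Poisson(λ=7.8):
Var(X) = 7.8000

Y ~ Poisson(λ=7.5):
Var(Y) = 7.5000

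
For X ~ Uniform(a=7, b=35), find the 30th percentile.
15.4000

We have X ~ Uniform(a=7, b=35).

We want to find x such that P(X ≤ x) = 0.3.

This is the 30th percentile, which means 30% of values fall below this point.

Using the inverse CDF (quantile function):
x = F⁻¹(0.3) = 15.4000

Verification: P(X ≤ 15.4000) = 0.3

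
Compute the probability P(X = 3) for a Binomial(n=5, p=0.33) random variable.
0.161321

We have X ~ Binomial(n=5, p=0.33).

For a Binomial distribution, the PMF gives us the probability of each outcome.

Using the PMF formula:
P(X = 3) = 0.161321

Rounded to 4 decimal places: 0.1613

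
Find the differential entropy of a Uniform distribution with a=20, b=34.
2.6391 nats

We have X ~ Uniform(a=20, b=34).

The differential entropy measures the uncertainty or information content of the distribution.

For a Uniform distribution with a=20, b=34:
h(X) = 2.6391 nats

(In bits, this would be 3.8074 bits.)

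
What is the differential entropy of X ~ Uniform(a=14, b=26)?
2.4849 nats

We have X ~ Uniform(a=14, b=26).

The differential entropy measures the uncertainty or information content of the distribution.

For a Uniform distribution with a=14, b=26:
h(X) = 2.4849 nats

(In bits, this would be 3.5850 bits.)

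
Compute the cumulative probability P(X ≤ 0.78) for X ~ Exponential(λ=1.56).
0.703824

We have X ~ Exponential(λ=1.56).

The CDF gives us P(X ≤ k).

Using the CDF:
P(X ≤ 0.78) = 0.703824

This means there's approximately a 70.4% chance that X is at most 0.78.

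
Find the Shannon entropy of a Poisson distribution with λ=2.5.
1.8307 nats

We have X ~ Poisson(λ=2.5).

The Shannon entropy measures the uncertainty or information content of the distribution.

For a Poisson distribution with λ=2.5:
H(X) = 1.8307 nats

(In bits, this would be 2.6412 bits.)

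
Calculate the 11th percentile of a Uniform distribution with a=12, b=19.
12.7700

We have X ~ Uniform(a=12, b=19).

We want to find x such that P(X ≤ x) = 0.11.

This is the 11th percentile, which means 11% of values fall below this point.

Using the inverse CDF (quantile function):
x = F⁻¹(0.11) = 12.7700

Verification: P(X ≤ 12.7700) = 0.11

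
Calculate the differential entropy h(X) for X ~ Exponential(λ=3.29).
-0.1909 nats

We have X ~ Exponential(λ=3.29).

The differential entropy measures the uncertainty or information content of the distribution.

For an Exponential distribution with λ=3.29:
h(X) = -0.1909 nats

(In bits, this would be -0.2754 bits.)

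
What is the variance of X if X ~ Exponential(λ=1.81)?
0.3052

We have X ~ Exponential(λ=1.81).

For an Exponential distribution with λ=1.81:
Var(X) = 0.3052

The variance measures the spread of the distribution around the mean.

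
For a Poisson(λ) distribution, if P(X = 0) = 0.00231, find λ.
λ = 6.0705

For a Poisson(λ) distribution, the PMF at 0 is:
P(X = 0) = λ^0 e^(-λ) / 0! = e^(-λ)

Given P(X = 0) = 0.00231:
e^(-λ) = 0.00231
-λ = ln(0.00231)
λ = -ln(0.00231) = 6.0705

Verification: e^(-6.0705) = 0.00231 ✓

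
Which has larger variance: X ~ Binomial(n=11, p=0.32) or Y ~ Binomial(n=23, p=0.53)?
Y has larger variance (5.7293 > 2.3936)

Compute the variance for each distribution:

X ~ Binomial(n=11, p=0.32):
Var(X) = 2.3936

Y ~ Binomial(n=23, p=0.53):
Var(Y) = 5.7293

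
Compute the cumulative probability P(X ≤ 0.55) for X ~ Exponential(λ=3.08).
0.816217

We have X ~ Exponential(λ=3.08).

The CDF gives us P(X ≤ k).

Using the CDF:
P(X ≤ 0.55) = 0.816217

This means there's approximately a 81.6% chance that X is at most 0.55.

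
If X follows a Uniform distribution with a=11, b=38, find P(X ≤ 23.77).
0.472963

We have X ~ Uniform(a=11, b=38).

The CDF gives us P(X ≤ k).

Using the CDF:
P(X ≤ 23.77) = 0.472963

This means there's approximately a 47.3% chance that X is at most 23.77.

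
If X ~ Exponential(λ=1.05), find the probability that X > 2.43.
0.077965

We have X ~ Exponential(λ=1.05).

P(X > 2.43) = 1 - P(X ≤ 2.43)
                = 1 - F(2.43)
                = 1 - 0.922035
                = 0.077965

So there's approximately a 7.8% chance that X exceeds 2.43.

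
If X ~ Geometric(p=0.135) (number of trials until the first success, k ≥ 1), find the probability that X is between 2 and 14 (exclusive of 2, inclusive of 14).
0.616937

We have X ~ Geometric(p=0.135) (number of trials until the first success, k ≥ 1).

To find P(2 < X ≤ 14), we use:
P(2 < X ≤ 14) = P(X ≤ 14) - P(X ≤ 2)
                 = F(14) - F(2)
                 = 0.868712 - 0.251775
                 = 0.616937

So there's approximately a 61.7% chance that X falls in this range.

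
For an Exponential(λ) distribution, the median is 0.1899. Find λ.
λ = 3.6501

For X ~ Exponential(λ), the CDF is F(x) = 1 - e^(-λx).
The median m satisfies F(m) = 0.5:
1 - e^(-λm) = 0.5
e^(-λm) = 0.5
λm = ln(2)
m = ln(2) / λ

Given m = 0.1899:
λ = ln(2) / 0.1899 = 0.693147 / 0.1899 = 3.6501

Verification: ln(2) / 3.6501 = 0.1899 ✓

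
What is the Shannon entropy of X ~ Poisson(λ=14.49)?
2.7497 nats

We have X ~ Poisson(λ=14.49).

The Shannon entropy measures the uncertainty or information content of the distribution.

For a Poisson distribution with λ=14.49:
H(X) = 2.7497 nats

(In bits, this would be 3.9670 bits.)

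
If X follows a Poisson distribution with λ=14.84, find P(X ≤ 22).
0.970394

We have X ~ Poisson(λ=14.84).

The CDF gives us P(X ≤ k).

Using the CDF:
P(X ≤ 22) = 0.970394

This means there's approximately a 97.0% chance that X is at most 22.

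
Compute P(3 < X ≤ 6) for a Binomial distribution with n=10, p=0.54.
0.640634

We have X ~ Binomial(n=10, p=0.54).

To find P(3 < X ≤ 6), we use:
P(3 < X ≤ 6) = P(X ≤ 6) - P(X ≤ 3)
                 = F(6) - F(3)
                 = 0.754695 - 0.114061
                 = 0.640634

So there's approximately a 64.1% chance that X falls in this range.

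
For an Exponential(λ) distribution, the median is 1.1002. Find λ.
λ = 0.6300

For X ~ Exponential(λ), the CDF is F(x) = 1 - e^(-λx).
The median m satisfies F(m) = 0.5:
1 - e^(-λm) = 0.5
e^(-λm) = 0.5
λm = ln(2)
m = ln(2) / λ

Given m = 1.1002:
λ = ln(2) / 1.1002 = 0.693147 / 1.1002 = 0.6300

Verification: ln(2) / 0.6300 = 1.1002 ✓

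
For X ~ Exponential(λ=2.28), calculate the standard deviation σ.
0.4386

We have X ~ Exponential(λ=2.28).

For an Exponential distribution with λ=2.28:
σ = √Var(X) = 0.4386

The standard deviation is the square root of the variance.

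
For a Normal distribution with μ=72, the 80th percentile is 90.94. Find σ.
σ = 22.5042

For X ~ Normal(μ, σ), the p-th percentile satisfies x = μ + z_p × σ,
where z_p = Φ⁻¹(p) is the standard normal quantile.

Step 1: z_{0.8} = Φ⁻¹(0.8) = 0.8416

Step 2: Solve for σ:
90.94 = 72 + 0.8416 × σ
σ = (90.94 - 72) / 0.8416
σ = 18.94 / 0.8416
σ = 22.5042

Verification: μ + z × σ = 72 + 0.8416 × 22.5042 = 90.94 ✓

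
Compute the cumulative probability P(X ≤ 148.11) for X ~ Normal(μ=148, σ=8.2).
0.505352

We have X ~ Normal(μ=148, σ=8.2).

The CDF gives us P(X ≤ k).

Using the CDF:
P(X ≤ 148.11) = 0.505352

This means there's approximately a 50.5% chance that X is at most 148.11.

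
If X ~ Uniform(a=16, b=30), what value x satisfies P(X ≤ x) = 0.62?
24.6800

We have X ~ Uniform(a=16, b=30).

We want to find x such that P(X ≤ x) = 0.62.

This is the 62nd percentile, which means 62% of values fall below this point.

Using the inverse CDF (quantile function):
x = F⁻¹(0.62) = 24.6800

Verification: P(X ≤ 24.6800) = 0.62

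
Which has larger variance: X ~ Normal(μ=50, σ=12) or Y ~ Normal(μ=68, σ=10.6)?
X has larger variance (144.0000 > 112.3600)

Compute the variance for each distribution:

X ~ Normal(μ=50, σ=12):
Var(X) = 144.0000

Y ~ Normal(μ=68, σ=10.6):
Var(Y) = 112.3600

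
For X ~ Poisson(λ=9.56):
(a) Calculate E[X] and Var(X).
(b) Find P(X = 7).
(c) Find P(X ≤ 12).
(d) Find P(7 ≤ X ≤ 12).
(a) E[X] = 9.5600, Var(X) = 9.5600
(b) P(X = 7) = 0.102075
(c) P(X ≤ 12) = 0.831323
(d) P(7 ≤ X ≤ 12) = 0.670909

We have X ~ Poisson(λ=9.56).

(a) Moments:
E[X] = 9.5600
Var(X) = 9.5600
σ = √Var(X) = 3.0919

(b) Point probability using PMF:
P(X = 7) = 0.102075

(c) Cumulative probability using CDF:
P(X ≤ 12) = F(12) = 0.831323

(d) Range probability:
P(7 ≤ X ≤ 12) = P(X ≤ 12) - P(X ≤ 6)
                   = F(12) - F(6)
                   = 0.831323 - 0.160414
                   = 0.670909

This means approximately 67.1% of outcomes fall in the interval [7, 12].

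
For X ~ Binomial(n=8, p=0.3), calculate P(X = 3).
0.254122

We have X ~ Binomial(n=8, p=0.3).

For a Binomial distribution, the PMF gives us the probability of each outcome.

Using the PMF formula:
P(X = 3) = 0.254122

Rounded to 4 decimal places: 0.2541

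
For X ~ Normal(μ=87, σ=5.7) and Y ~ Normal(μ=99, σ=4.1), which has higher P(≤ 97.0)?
X has higher probability (P(X ≤ 97.0) = 0.9603 > P(Y ≤ 97.0) = 0.3128)

Compute P(≤ 97.0) for each distribution:

X ~ Normal(μ=87, σ=5.7):
P(X ≤ 97.0) = 0.9603

Y ~ Normal(μ=99, σ=4.1):
P(Y ≤ 97.0) = 0.3128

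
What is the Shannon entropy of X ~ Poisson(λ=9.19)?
2.5183 nats

We have X ~ Poisson(λ=9.19).

The Shannon entropy measures the uncertainty or information content of the distribution.

For a Poisson distribution with λ=9.19:
H(X) = 2.5183 nats

(In bits, this would be 3.6332 bits.)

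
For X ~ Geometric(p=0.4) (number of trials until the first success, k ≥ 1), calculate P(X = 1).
0.400000

We have X ~ Geometric(p=0.4) (number of trials until the first success, k ≥ 1).

For a Geometric distribution, the PMF gives us the probability of each outcome.

Using the PMF formula:
P(X = 1) = 0.400000

Rounded to 4 decimal places: 0.4000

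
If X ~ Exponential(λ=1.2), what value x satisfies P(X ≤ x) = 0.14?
0.1257

We have X ~ Exponential(λ=1.2).

We want to find x such that P(X ≤ x) = 0.14.

This is the 14th percentile, which means 14% of values fall below this point.

Using the inverse CDF (quantile function):
x = F⁻¹(0.14) = 0.1257

Verification: P(X ≤ 0.1257) = 0.14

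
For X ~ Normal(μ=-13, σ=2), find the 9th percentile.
-15.6815

We have X ~ Normal(μ=-13, σ=2).

We want to find x such that P(X ≤ x) = 0.09.

This is the 9th percentile, which means 9% of values fall below this point.

Using the inverse CDF (quantile function):
x = F⁻¹(0.09) = -15.6815

Verification: P(X ≤ -15.6815) = 0.09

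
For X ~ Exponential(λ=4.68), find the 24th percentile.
0.0586

We have X ~ Exponential(λ=4.68).

We want to find x such that P(X ≤ x) = 0.24.

This is the 24th percentile, which means 24% of values fall below this point.

Using the inverse CDF (quantile function):
x = F⁻¹(0.24) = 0.0586

Verification: P(X ≤ 0.0586) = 0.24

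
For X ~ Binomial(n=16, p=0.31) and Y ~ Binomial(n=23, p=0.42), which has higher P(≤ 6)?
X has higher probability (P(X ≤ 6) = 0.8003 > P(Y ≤ 6) = 0.0888)

Compute P(≤ 6) for each distribution:

X ~ Binomial(n=16, p=0.31):
P(X ≤ 6) = 0.8003

Y ~ Binomial(n=23, p=0.42):
P(Y ≤ 6) = 0.0888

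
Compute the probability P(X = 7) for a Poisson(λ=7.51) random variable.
0.146385

We have X ~ Poisson(λ=7.51).

For a Poisson distribution, the PMF gives us the probability of each outcome.

Using the PMF formula:
P(X = 7) = 0.146385

Rounded to 4 decimal places: 0.1464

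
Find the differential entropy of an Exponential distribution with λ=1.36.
0.6925 nats

We have X ~ Exponential(λ=1.36).

The differential entropy measures the uncertainty or information content of the distribution.

For an Exponential distribution with λ=1.36:
h(X) = 0.6925 nats

(In bits, this would be 0.9991 bits.)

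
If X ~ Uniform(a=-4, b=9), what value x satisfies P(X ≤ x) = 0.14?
-2.1800

We have X ~ Uniform(a=-4, b=9).

We want to find x such that P(X ≤ x) = 0.14.

This is the 14th percentile, which means 14% of values fall below this point.

Using the inverse CDF (quantile function):
x = F⁻¹(0.14) = -2.1800

Verification: P(X ≤ -2.1800) = 0.14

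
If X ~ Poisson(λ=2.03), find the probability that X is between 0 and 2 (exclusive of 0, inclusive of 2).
0.537221

We have X ~ Poisson(λ=2.03).

To find P(0 < X ≤ 2), we use:
P(0 < X ≤ 2) = P(X ≤ 2) - P(X ≤ 0)
                 = F(2) - F(0)
                 = 0.668557 - 0.131336
                 = 0.537221

So there's approximately a 53.7% chance that X falls in this range.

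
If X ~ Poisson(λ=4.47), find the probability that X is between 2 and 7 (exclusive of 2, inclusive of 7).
0.738883

We have X ~ Poisson(λ=4.47).

To find P(2 < X ≤ 7), we use:
P(2 < X ≤ 7) = P(X ≤ 7) - P(X ≤ 2)
                 = F(7) - F(2)
                 = 0.915864 - 0.176981
                 = 0.738883

So there's approximately a 73.9% chance that X falls in this range.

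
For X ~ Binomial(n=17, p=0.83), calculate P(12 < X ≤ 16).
0.809187

We have X ~ Binomial(n=17, p=0.83).

To find P(12 < X ≤ 16), we use:
P(12 < X ≤ 16) = P(X ≤ 16) - P(X ≤ 12)
                 = F(16) - F(12)
                 = 0.957896 - 0.148709
                 = 0.809187

So there's approximately a 80.9% chance that X falls in this range.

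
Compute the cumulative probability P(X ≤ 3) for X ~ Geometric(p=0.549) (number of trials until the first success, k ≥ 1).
0.908266

We have X ~ Geometric(p=0.549) (number of trials until the first success, k ≥ 1).

The CDF gives us P(X ≤ k).

Using the CDF:
P(X ≤ 3) = 0.908266

This means there's approximately a 90.8% chance that X is at most 3.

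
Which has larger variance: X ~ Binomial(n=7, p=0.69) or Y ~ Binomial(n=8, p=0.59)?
Y has larger variance (1.9352 > 1.4973)

Compute the variance for each distribution:

X ~ Binomial(n=7, p=0.69):
Var(X) = 1.4973

Y ~ Binomial(n=8, p=0.59):
Var(Y) = 1.9352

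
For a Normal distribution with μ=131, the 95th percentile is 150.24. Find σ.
σ = 11.6971

For X ~ Normal(μ, σ), the p-th percentile satisfies x = μ + z_p × σ,
where z_p = Φ⁻¹(p) is the standard normal quantile.

Step 1: z_{0.95} = Φ⁻¹(0.95) = 1.6449

Step 2: Solve for σ:
150.24 = 131 + 1.6449 × σ
σ = (150.24 - 131) / 1.6449
σ = 19.24 / 1.6449
σ = 11.6971

Verification: μ + z × σ = 131 + 1.6449 × 11.6971 = 150.24 ✓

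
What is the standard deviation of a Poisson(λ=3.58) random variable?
1.8921

We have X ~ Poisson(λ=3.58).

For a Poisson distribution with λ=3.58:
σ = √Var(X) = 1.8921

The standard deviation is the square root of the variance.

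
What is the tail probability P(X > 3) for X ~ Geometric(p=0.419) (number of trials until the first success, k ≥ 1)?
0.196123

We have X ~ Geometric(p=0.419) (number of trials until the first success, k ≥ 1).

P(X > 3) = 1 - P(X ≤ 3)
                = 1 - F(3)
                = 1 - 0.803877
                = 0.196123

So there's approximately a 19.6% chance that X exceeds 3.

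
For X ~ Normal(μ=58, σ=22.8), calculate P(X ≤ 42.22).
0.244436

We have X ~ Normal(μ=58, σ=22.8).

The CDF gives us P(X ≤ k).

Using the CDF:
P(X ≤ 42.22) = 0.244436

This means there's approximately a 24.4% chance that X is at most 42.22.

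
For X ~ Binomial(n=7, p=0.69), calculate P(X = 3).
0.106185

We have X ~ Binomial(n=7, p=0.69).

For a Binomial distribution, the PMF gives us the probability of each outcome.

Using the PMF formula:
P(X = 3) = 0.106185

Rounded to 4 decimal places: 0.1062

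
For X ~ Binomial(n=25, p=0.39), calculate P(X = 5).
0.024393

We have X ~ Binomial(n=25, p=0.39).

For a Binomial distribution, the PMF gives us the probability of each outcome.

Using the PMF formula:
P(X = 5) = 0.024393

Rounded to 4 decimal places: 0.0244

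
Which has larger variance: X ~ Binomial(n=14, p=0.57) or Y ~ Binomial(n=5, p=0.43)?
X has larger variance (3.4314 > 1.2255)

Compute the variance for each distribution:

X ~ Binomial(n=14, p=0.57):
Var(X) = 3.4314

Y ~ Binomial(n=5, p=0.43):
Var(Y) = 1.2255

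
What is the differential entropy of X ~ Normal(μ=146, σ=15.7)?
4.1726 nats

We have X ~ Normal(μ=146, σ=15.7).

The differential entropy measures the uncertainty or information content of the distribution.

For a Normal distribution with μ=146, σ=15.7:
h(X) = 4.1726 nats

(In bits, this would be 6.0198 bits.)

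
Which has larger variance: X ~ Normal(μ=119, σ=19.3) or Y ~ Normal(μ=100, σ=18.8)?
X has larger variance (372.4900 > 353.4400)

Compute the variance for each distribution:

X ~ Normal(μ=119, σ=19.3):
Var(X) = 372.4900

Y ~ Normal(μ=100, σ=18.8):
Var(Y) = 353.4400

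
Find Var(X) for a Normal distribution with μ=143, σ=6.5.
42.2500

We have X ~ Normal(μ=143, σ=6.5).

For a Normal distribution with μ=143, σ=6.5:
Var(X) = 42.2500

The variance measures the spread of the distribution around the mean.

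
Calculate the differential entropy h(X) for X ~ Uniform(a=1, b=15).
2.6391 nats

We have X ~ Uniform(a=1, b=15).

The differential entropy measures the uncertainty or information content of the distribution.

For a Uniform distribution with a=1, b=15:
h(X) = 2.6391 nats

(In bits, this would be 3.8074 bits.)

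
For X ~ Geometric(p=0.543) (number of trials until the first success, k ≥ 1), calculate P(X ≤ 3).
0.904556

We have X ~ Geometric(p=0.543) (number of trials until the first success, k ≥ 1).

The CDF gives us P(X ≤ k).

Using the CDF:
P(X ≤ 3) = 0.904556

This means there's approximately a 90.5% chance that X is at most 3.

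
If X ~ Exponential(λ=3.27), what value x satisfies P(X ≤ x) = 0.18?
0.0607

We have X ~ Exponential(λ=3.27).

We want to find x such that P(X ≤ x) = 0.18.

This is the 18th percentile, which means 18% of values fall below this point.

Using the inverse CDF (quantile function):
x = F⁻¹(0.18) = 0.0607

Verification: P(X ≤ 0.0607) = 0.18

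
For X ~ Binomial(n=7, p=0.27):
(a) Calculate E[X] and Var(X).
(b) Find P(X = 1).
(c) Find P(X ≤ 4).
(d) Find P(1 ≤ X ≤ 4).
(a) E[X] = 1.8900, Var(X) = 1.3797
(b) P(X = 1) = 0.286022
(c) P(X ≤ 4) = 0.981858
(d) P(1 ≤ X ≤ 4) = 0.871384

We have X ~ Binomial(n=7, p=0.27).

(a) Moments:
E[X] = 1.8900
Var(X) = 1.3797
σ = √Var(X) = 1.1746

(b) Point probability using PMF:
P(X = 1) = 0.286022

(c) Cumulative probability using CDF:
P(X ≤ 4) = F(4) = 0.981858

(d) Range probability:
P(1 ≤ X ≤ 4) = P(X ≤ 4) - P(X ≤ 0)
                   = F(4) - F(0)
                   = 0.981858 - 0.110474
                   = 0.871384

This means approximately 87.1% of outcomes fall in the interval [1, 4].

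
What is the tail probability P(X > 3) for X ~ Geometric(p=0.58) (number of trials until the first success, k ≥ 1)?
0.074088

We have X ~ Geometric(p=0.58) (number of trials until the first success, k ≥ 1).

P(X > 3) = 1 - P(X ≤ 3)
                = 1 - F(3)
                = 1 - 0.925912
                = 0.074088

So there's approximately a 7.4% chance that X exceeds 3.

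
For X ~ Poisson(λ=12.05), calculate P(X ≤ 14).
0.767481

We have X ~ Poisson(λ=12.05).

The CDF gives us P(X ≤ k).

Using the CDF:
P(X ≤ 14) = 0.767481

This means there's approximately a 76.7% chance that X is at most 14.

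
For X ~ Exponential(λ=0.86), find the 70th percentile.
1.4000

We have X ~ Exponential(λ=0.86).

We want to find x such that P(X ≤ x) = 0.7.

This is the 70th percentile, which means 70% of values fall below this point.

Using the inverse CDF (quantile function):
x = F⁻¹(0.7) = 1.4000

Verification: P(X ≤ 1.4000) = 0.7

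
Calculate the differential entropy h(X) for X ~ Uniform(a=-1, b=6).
1.9459 nats

We have X ~ Uniform(a=-1, b=6).

The differential entropy measures the uncertainty or information content of the distribution.

For a Uniform distribution with a=-1, b=6:
h(X) = 1.9459 nats

(In bits, this would be 2.8074 bits.)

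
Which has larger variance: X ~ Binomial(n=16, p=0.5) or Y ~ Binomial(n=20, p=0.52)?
Y has larger variance (4.9920 > 4.0000)

Compute the variance for each distribution:

X ~ Binomial(n=16, p=0.5):
Var(X) = 4.0000

Y ~ Binomial(n=20, p=0.52):
Var(Y) = 4.9920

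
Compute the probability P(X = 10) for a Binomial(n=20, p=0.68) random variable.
0.043973

We have X ~ Binomial(n=20, p=0.68).

For a Binomial distribution, the PMF gives us the probability of each outcome.

Using the PMF formula:
P(X = 10) = 0.043973

Rounded to 4 decimal places: 0.0440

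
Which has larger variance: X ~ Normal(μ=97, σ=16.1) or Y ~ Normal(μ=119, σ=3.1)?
X has larger variance (259.2100 > 9.6100)

Compute the variance for each distribution:

X ~ Normal(μ=97, σ=16.1):
Var(X) = 259.2100

Y ~ Normal(μ=119, σ=3.1):
Var(Y) = 9.6100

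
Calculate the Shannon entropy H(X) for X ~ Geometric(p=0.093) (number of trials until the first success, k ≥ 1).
3.3271 nats

We have X ~ Geometric(p=0.093) (number of trials until the first success, k ≥ 1).

The Shannon entropy measures the uncertainty or information content of the distribution.

For a Geometric distribution with p=0.093 (number of trials until the first success, k ≥ 1):
H(X) = 3.3271 nats

(In bits, this would be 4.8001 bits.)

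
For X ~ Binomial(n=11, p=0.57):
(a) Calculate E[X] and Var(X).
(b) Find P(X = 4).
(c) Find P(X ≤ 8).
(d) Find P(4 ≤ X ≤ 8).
(a) E[X] = 6.2700, Var(X) = 2.6961
(b) P(X = 4) = 0.094687
(c) P(X ≤ 8) = 0.916221
(d) P(4 ≤ X ≤ 8) = 0.870077

We have X ~ Binomial(n=11, p=0.57).

(a) Moments:
E[X] = 6.2700
Var(X) = 2.6961
σ = √Var(X) = 1.6420

(b) Point probability using PMF:
P(X = 4) = 0.094687

(c) Cumulative probability using CDF:
P(X ≤ 8) = F(8) = 0.916221

(d) Range probability:
P(4 ≤ X ≤ 8) = P(X ≤ 8) - P(X ≤ 3)
                   = F(8) - F(3)
                   = 0.916221 - 0.046145
                   = 0.870077

This means approximately 87.0% of outcomes fall in the interval [4, 8].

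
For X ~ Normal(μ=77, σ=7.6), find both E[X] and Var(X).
E[X] = 77.0000, Var(X) = 57.7600

We have X ~ Normal(μ=77, σ=7.6).

For a Normal distribution with μ=77, σ=7.6:

Expected value:
E[X] = 77.0000

Variance:
Var(X) = 57.7600

Standard deviation:
σ = √Var(X) = 7.6000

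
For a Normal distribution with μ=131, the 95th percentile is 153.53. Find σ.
σ = 13.6973

For X ~ Normal(μ, σ), the p-th percentile satisfies x = μ + z_p × σ,
where z_p = Φ⁻¹(p) is the standard normal quantile.

Step 1: z_{0.95} = Φ⁻¹(0.95) = 1.6449

Step 2: Solve for σ:
153.53 = 131 + 1.6449 × σ
σ = (153.53 - 131) / 1.6449
σ = 22.53 / 1.6449
σ = 13.6973

Verification: μ + z × σ = 131 + 1.6449 × 13.6973 = 153.53 ✓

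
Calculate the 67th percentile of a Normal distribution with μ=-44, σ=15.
-37.4013

We have X ~ Normal(μ=-44, σ=15).

We want to find x such that P(X ≤ x) = 0.67.

This is the 67th percentile, which means 67% of values fall below this point.

Using the inverse CDF (quantile function):
x = F⁻¹(0.67) = -37.4013

Verification: P(X ≤ -37.4013) = 0.67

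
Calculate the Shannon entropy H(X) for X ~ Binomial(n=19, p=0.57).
2.1875 nats

We have X ~ Binomial(n=19, p=0.57).

The Shannon entropy measures the uncertainty or information content of the distribution.

For a Binomial distribution with n=19, p=0.57:
H(X) = 2.1875 nats

(In bits, this would be 3.1558 bits.)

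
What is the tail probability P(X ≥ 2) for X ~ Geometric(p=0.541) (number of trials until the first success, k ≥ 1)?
0.459000

We have X ~ Geometric(p=0.541) (number of trials until the first success, k ≥ 1).

For discrete distributions, P(X ≥ 2) = 1 - P(X ≤ 1).

P(X ≤ 1) = 0.541000
P(X ≥ 2) = 1 - 0.541000 = 0.459000

So there's approximately a 45.9% chance that X is at least 2.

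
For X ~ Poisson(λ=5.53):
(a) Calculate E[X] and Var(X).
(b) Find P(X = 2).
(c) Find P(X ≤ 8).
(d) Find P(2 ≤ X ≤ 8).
(a) E[X] = 5.5300, Var(X) = 5.5300
(b) P(X = 2) = 0.060642
(c) P(X ≤ 8) = 0.891793
(d) P(2 ≤ X ≤ 8) = 0.865895

We have X ~ Poisson(λ=5.53).

(a) Moments:
E[X] = 5.5300
Var(X) = 5.5300
σ = √Var(X) = 2.3516

(b) Point probability using PMF:
P(X = 2) = 0.060642

(c) Cumulative probability using CDF:
P(X ≤ 8) = F(8) = 0.891793

(d) Range probability:
P(2 ≤ X ≤ 8) = P(X ≤ 8) - P(X ≤ 1)
                   = F(8) - F(1)
                   = 0.891793 - 0.025898
                   = 0.865895

This means approximately 86.6% of outcomes fall in the interval [2, 8].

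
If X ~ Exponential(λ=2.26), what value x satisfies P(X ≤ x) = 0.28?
0.1454

We have X ~ Exponential(λ=2.26).

We want to find x such that P(X ≤ x) = 0.28.

This is the 28th percentile, which means 28% of values fall below this point.

Using the inverse CDF (quantile function):
x = F⁻¹(0.28) = 0.1454

Verification: P(X ≤ 0.1454) = 0.28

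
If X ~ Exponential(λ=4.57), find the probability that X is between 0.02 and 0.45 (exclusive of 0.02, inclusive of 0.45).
0.784752

We have X ~ Exponential(λ=4.57).

To find P(0.02 < X ≤ 0.45), we use:
P(0.02 < X ≤ 0.45) = P(X ≤ 0.45) - P(X ≤ 0.02)
                 = F(0.45) - F(0.02)
                 = 0.872099 - 0.087347
                 = 0.784752

So there's approximately a 78.5% chance that X falls in this range.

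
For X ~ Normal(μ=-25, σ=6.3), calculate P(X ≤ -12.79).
0.973694

We have X ~ Normal(μ=-25, σ=6.3).

The CDF gives us P(X ≤ k).

Using the CDF:
P(X ≤ -12.79) = 0.973694

This means there's approximately a 97.4% chance that X is at most -12.79.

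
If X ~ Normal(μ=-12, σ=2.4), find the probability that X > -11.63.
0.438739

We have X ~ Normal(μ=-12, σ=2.4).

P(X > -11.63) = 1 - P(X ≤ -11.63)
                = 1 - F(-11.63)
                = 1 - 0.561261
                = 0.438739

So there's approximately a 43.9% chance that X exceeds -11.63.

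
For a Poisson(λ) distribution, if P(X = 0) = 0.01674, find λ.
λ = 4.0900

For a Poisson(λ) distribution, the PMF at 0 is:
P(X = 0) = λ^0 e^(-λ) / 0! = e^(-λ)

Given P(X = 0) = 0.01674:
e^(-λ) = 0.01674
-λ = ln(0.01674)
λ = -ln(0.01674) = 4.0900

Verification: e^(-4.0900) = 0.01674 ✓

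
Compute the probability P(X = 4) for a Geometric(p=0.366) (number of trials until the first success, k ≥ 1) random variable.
0.093271

We have X ~ Geometric(p=0.366) (number of trials until the first success, k ≥ 1).

For a Geometric distribution, the PMF gives us the probability of each outcome.

Using the PMF formula:
P(X = 4) = 0.093271

Rounded to 4 decimal places: 0.0933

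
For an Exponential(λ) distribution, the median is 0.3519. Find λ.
λ = 1.9697

For X ~ Exponential(λ), the CDF is F(x) = 1 - e^(-λx).
The median m satisfies F(m) = 0.5:
1 - e^(-λm) = 0.5
e^(-λm) = 0.5
λm = ln(2)
m = ln(2) / λ

Given m = 0.3519:
λ = ln(2) / 0.3519 = 0.693147 / 0.3519 = 1.9697

Verification: ln(2) / 1.9697 = 0.3519 ✓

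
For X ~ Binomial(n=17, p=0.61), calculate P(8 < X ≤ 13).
0.769370

We have X ~ Binomial(n=17, p=0.61).

To find P(8 < X ≤ 13), we use:
P(8 < X ≤ 13) = P(X ≤ 13) - P(X ≤ 8)
                 = F(13) - F(8)
                 = 0.945036 - 0.175666
                 = 0.769370

So there's approximately a 76.9% chance that X falls in this range.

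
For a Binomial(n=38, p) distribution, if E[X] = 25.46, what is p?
p = 0.67

For a Binomial(n, p) distribution:
E[X] = n × p

Given n = 38 and E[X] = 25.46:
25.46 = 38 × p
p = 25.46 / 38 = 0.67

Verification: Binomial(38, 0.67) has E[X] = 25.46 ✓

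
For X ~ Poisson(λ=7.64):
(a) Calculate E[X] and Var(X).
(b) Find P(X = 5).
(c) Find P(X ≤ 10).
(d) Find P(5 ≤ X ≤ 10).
(a) E[X] = 7.6400, Var(X) = 7.6400
(b) P(X = 5) = 0.104298
(c) P(X ≤ 10) = 0.849944
(d) P(5 ≤ X ≤ 10) = 0.727762

We have X ~ Poisson(λ=7.64).

(a) Moments:
E[X] = 7.6400
Var(X) = 7.6400
σ = √Var(X) = 2.7641

(b) Point probability using PMF:
P(X = 5) = 0.104298

(c) Cumulative probability using CDF:
P(X ≤ 10) = F(10) = 0.849944

(d) Range probability:
P(5 ≤ X ≤ 10) = P(X ≤ 10) - P(X ≤ 4)
                   = F(10) - F(4)
                   = 0.849944 - 0.122182
                   = 0.727762

This means approximately 72.8% of outcomes fall in the interval [5, 10].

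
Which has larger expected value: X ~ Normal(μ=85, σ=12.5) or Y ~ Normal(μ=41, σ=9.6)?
X has larger mean (85.0000 > 41.0000)

Compute the expected value for each distribution:

X ~ Normal(μ=85, σ=12.5):
E[X] = 85.0000

Y ~ Normal(μ=41, σ=9.6):
E[Y] = 41.0000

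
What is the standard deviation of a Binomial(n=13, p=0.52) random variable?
1.8013

We have X ~ Binomial(n=13, p=0.52).

For a Binomial distribution with n=13, p=0.52:
σ = √Var(X) = 1.8013

The standard deviation is the square root of the variance.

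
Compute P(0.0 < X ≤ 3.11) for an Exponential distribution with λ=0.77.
0.908800

We have X ~ Exponential(λ=0.77).

To find P(0.0 < X ≤ 3.11), we use:
P(0.0 < X ≤ 3.11) = P(X ≤ 3.11) - P(X ≤ 0.0)
                 = F(3.11) - F(0.0)
                 = 0.908800 - 0.000000
                 = 0.908800

So there's approximately a 90.9% chance that X falls in this range.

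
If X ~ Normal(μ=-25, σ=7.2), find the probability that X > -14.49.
0.072183

We have X ~ Normal(μ=-25, σ=7.2).

P(X > -14.49) = 1 - P(X ≤ -14.49)
                = 1 - F(-14.49)
                = 1 - 0.927817
                = 0.072183

So there's approximately a 7.2% chance that X exceeds -14.49.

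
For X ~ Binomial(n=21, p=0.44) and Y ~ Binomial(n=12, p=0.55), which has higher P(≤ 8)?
Y has higher probability (P(Y ≤ 8) = 0.8655 > P(X ≤ 8) = 0.3760)

Compute P(≤ 8) for each distribution:

X ~ Binomial(n=21, p=0.44):
P(X ≤ 8) = 0.3760

Y ~ Binomial(n=12, p=0.55):
P(Y ≤ 8) = 0.8655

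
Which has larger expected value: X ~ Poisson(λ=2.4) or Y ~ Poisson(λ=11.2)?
Y has larger mean (11.2000 > 2.4000)

Compute the expected value for each distribution:

X ~ Poisson(λ=2.4):
E[X] = 2.4000

Y ~ Poisson(λ=11.2):
E[Y] = 11.2000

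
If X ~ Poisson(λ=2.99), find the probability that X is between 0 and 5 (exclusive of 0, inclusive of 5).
0.866799

We have X ~ Poisson(λ=2.99).

To find P(0 < X ≤ 5), we use:
P(0 < X ≤ 5) = P(X ≤ 5) - P(X ≤ 0)
                 = F(5) - F(0)
                 = 0.917087 - 0.050287
                 = 0.866799

So there's approximately a 86.7% chance that X falls in this range.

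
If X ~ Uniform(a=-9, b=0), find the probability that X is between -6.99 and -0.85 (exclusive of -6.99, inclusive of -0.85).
0.682222

We have X ~ Uniform(a=-9, b=0).

To find P(-6.99 < X ≤ -0.85), we use:
P(-6.99 < X ≤ -0.85) = P(X ≤ -0.85) - P(X ≤ -6.99)
                 = F(-0.85) - F(-6.99)
                 = 0.905556 - 0.223333
                 = 0.682222

So there's approximately a 68.2% chance that X falls in this range.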